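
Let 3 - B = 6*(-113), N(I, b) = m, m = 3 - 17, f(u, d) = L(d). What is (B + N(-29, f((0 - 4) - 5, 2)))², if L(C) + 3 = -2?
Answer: 444889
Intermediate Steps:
L(C) = -5 (L(C) = -3 - 2 = -5)
f(u, d) = -5
m = -14
N(I, b) = -14
B = 681 (B = 3 - 6*(-113) = 3 - 1*(-678) = 3 + 678 = 681)
(B + N(-29, f((0 - 4) - 5, 2)))² = (681 - 14)² = 667² = 444889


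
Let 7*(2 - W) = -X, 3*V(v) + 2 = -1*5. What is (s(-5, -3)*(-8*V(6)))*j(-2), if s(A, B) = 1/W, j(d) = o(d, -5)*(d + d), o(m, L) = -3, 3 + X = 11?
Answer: 784/11 ≈ 71.273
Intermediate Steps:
X = 8 (X = -3 + 11 = 8)
V(v) = -7/3 (V(v) = -⅔ + (-1*5)/3 = -⅔ + (⅓)*(-5) = -⅔ - 5/3 = -7/3)
W = 22/7 (W = 2 - (-1)*8/7 = 2 - ⅐*(-8) = 2 + 8/7 = 22/7 ≈ 3.1429)
j(d) = -6*d (j(d) = -3*(d + d) = -6*d)
s(A, B) = 7/22 (s(A, B) = 1/(22/7) = 7/22)
(s(-5, -3)*(-8*V(6)))*j(-2) = (7*(-8*(-7/3))/22)*(-6*(-2)) = ((7/22)*(56/3))*12 = (196/33)*12 = 784/11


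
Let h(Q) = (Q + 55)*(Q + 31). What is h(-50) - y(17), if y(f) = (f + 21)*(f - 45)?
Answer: 969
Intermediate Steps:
h(Q) = (31 + Q)*(55 + Q) (h(Q) = (55 + Q)*(31 + Q) = (31 + Q)*(55 + Q))
y(f) = (-45 + f)*(21 + f) (y(f) = (21 + f)*(-45 + f) = (-45 + f)*(21 + f))
h(-50) - y(17) = (1705 + (-50)**2 + 86*(-50)) - (-945 + 17**2 - 24*17) = (1705 + 2500 - 4300) - (-945 + 289 - 408) = -95 - 1*(-1064) = -95 + 1064 = 969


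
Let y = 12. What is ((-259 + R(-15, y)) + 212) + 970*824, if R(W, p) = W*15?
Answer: 799008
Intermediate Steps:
R(W, p) = 15*W
((-259 + R(-15, y)) + 212) + 970*824 = ((-259 + 15*(-15)) + 212) + 970*824 = ((-259 - 225) + 212) + 799280 = (-484 + 212) + 799280 = -272 + 799280 = 799008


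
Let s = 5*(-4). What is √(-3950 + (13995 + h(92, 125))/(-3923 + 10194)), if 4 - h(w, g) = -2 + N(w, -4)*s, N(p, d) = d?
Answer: I*√155248193359/6271 ≈ 62.831*I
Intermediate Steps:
s = -20
h(w, g) = -74 (h(w, g) = 4 - (-2 - 4*(-20)) = 4 - (-2 + 80) = 4 - 1*78 = 4 - 78 = -74)
√(-3950 + (13995 + h(92, 125))/(-3923 + 10194)) = √(-3950 + (13995 - 74)/(-3923 + 10194)) = √(-3950 + 13921/6271) = √(-24756529/6271) = I*√155248193359/6271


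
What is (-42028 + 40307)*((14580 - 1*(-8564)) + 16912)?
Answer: -68936376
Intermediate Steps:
(-42028 + 40307)*((14580 - 1*(-8564)) + 16912) = -1721*((14580 + 8564) + 16912) = -1721*(23144 + 16912) = -1721*40056 = -68936376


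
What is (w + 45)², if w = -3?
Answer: 1764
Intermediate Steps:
(w + 45)² = (-3 + 45)² = 42² = 1764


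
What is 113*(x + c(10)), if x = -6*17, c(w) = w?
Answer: -10396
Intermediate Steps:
x = -102
113*(x + c(10)) = 113*(-102 + 10) = 113*(-92) = -10396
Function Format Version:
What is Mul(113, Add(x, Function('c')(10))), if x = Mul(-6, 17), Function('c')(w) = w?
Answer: -10396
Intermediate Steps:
x = -102
Mul(113, Add(x, Function('c')(10))) = Mul(113, Add(-102, 10)) = Mul(113, -92) = -10396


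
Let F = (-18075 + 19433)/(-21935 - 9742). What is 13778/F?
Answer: -218222853/679 ≈ -3.2139e+5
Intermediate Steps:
F = -1358/31677 (F = 1358/(-31677) = 1358*(-1/31677) = -1358/31677 ≈ -0.042870)
13778/F = 13778/(-1358/31677) = 13778*(-31677/1358) = -218222853/679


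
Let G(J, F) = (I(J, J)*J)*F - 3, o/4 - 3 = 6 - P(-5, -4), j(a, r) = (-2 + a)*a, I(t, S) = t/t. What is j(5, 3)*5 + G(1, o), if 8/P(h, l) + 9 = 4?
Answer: 572/5 ≈ 114.40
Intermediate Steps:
I(t, S) = 1
P(h, l) = -8/5 (P(h, l) = 8/(-9 + 4) = 8/(-5) = 8*(-⅕) = -8/5)
j(a, r) = a*(-2 + a)
o = 212/5 (o = 12 + 4*(6 - 1*(-8/5)) = 12 + 4*(6 + 8/5) = 12 + 4*(38/5) = 12 + 152/5 = 212/5 ≈ 42.400)
G(J, F) = -3 + F*J (G(J, F) = (1*J)*F - 3 = J*F - 3 = F*J - 3 = -3 + F*J)
j(5, 3)*5 + G(1, o) = (5*(-2 + 5))*5 + (-3 + (212/5)*1) = (5*3)*5 + (-3 + 212/5) = 15*5 + 197/5 = 75 + 197/5 = 572/5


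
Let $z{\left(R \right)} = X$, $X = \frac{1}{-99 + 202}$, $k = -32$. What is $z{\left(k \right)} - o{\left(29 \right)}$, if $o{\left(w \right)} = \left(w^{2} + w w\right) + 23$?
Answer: $- \frac{175614}{103} \approx -1705.0$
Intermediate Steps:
$o{\left(w \right)} = 23 + 2 w^{2}$ ($o{\left(w \right)} = \left(w^{2} + w^{2}\right) + 23 = 2 w^{2} + 23 = 23 + 2 w^{2}$)
$X = \frac{1}{103} \approx 0.0097087$
$z{\left(R \right)} = \frac{1}{103}$
$z{\left(k \right)} - o{\left(29 \right)} = \frac{1}{103} - \left(23 + 2 \cdot 29^{2}\right) = \frac{1}{103} - \left(23 + 2 \cdot 841\right) = \frac{1}{103} - \left(23 + 1682\right) = \frac{1}{103} - 1705 = - \frac{175614}{103}$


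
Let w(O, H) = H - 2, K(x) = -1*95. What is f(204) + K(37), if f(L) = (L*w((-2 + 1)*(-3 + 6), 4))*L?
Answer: 83137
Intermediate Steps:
K(x) = -95
w(O, H) = -2 + H
f(L) = 2*L² (f(L) = (L*(-2 + 4))*L = (L*2)*L = (2*L)*L = 2*L²)
f(204) + K(37) = 2*204² - 95 = 2*41616 - 95 = 83232 - 95 = 83137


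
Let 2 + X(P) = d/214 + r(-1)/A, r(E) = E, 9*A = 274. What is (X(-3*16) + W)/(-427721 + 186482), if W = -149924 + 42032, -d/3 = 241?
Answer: 1581668153/3536322501 ≈ 0.44726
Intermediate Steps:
d = -723 (d = -3*241 = -723)
A = 274/9 (A = (1/9)*274 = 274/9 ≈ 30.444)
W = -107892
X(P) = -79325/14659 (X(P) = -2 + (-723/214 - 1/274/9) = -2 + (-723*1/214 - 1*9/274) = -2 + (-723/214 - 9/274) = -2 - 50007/14659 = -79325/14659)
(X(-3*16) + W)/(-427721 + 186482) = (-79325/14659 - 107892)/(-427721 + 186482) = -1581668153/14659/(-241239) = -1581668153/14659*(-1/241239) = 1581668153/3536322501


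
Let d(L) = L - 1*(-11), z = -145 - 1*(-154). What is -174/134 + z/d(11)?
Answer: -1311/1474 ≈ -0.88942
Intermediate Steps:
z = 9 (z = -145 + 154 = 9)
d(L) = 11 + L (d(L) = L + 11 = 11 + L)
-174/134 + z/d(11) = -174/134 + 9/(11 + 11) = -174*1/134 + 9/22 = -87/67 + 9*(1/22) = -87/67 + 9/22 = -1311/1474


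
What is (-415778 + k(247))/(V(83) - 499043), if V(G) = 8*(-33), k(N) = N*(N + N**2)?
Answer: -14714454/499307 ≈ -29.470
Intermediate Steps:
V(G) = -264
(-415778 + k(247))/(V(83) - 499043) = (-415778 + 247**2*(1 + 247))/(-264 - 499043) = (-415778 + 61009*248)/(-499307) = (-415778 + 15130232)*(-1/499307) = 14714454*(-1/499307) = -14714454/499307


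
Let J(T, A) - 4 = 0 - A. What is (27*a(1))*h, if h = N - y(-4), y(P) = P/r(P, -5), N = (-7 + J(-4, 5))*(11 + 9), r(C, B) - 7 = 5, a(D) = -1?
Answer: 4311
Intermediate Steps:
J(T, A) = 4 - A (J(T, A) = 4 + (0 - A) = 4 - A)
r(C, B) = 12 (r(C, B) = 7 + 5 = 12)
N = -160 (N = (-7 + (4 - 1*5))*(11 + 9) = (-7 + (4 - 5))*20 = (-7 - 1)*20 = -8*20 = -160)
y(P) = P/12
h = -479/3 (h = -160 - (-4)/12 = -160 - 1*(-⅓) = -160 + ⅓ = -479/3 ≈ -159.67)
(27*a(1))*h = (27*(-1))*(-479/3) = -27*(-479/3) = 4311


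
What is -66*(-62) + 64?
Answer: 4156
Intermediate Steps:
-66*(-62) + 64 = 4092 + 64 = 4156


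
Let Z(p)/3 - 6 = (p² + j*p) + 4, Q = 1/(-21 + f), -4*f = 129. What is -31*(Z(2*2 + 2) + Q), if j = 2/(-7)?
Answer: -6139922/1491 ≈ -4118.0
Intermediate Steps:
j = -2/7 (j = 2*(-⅐) = -2/7 ≈ -0.28571)
f = -129/4 (f = -¼*129 = -129/4 ≈ -32.250)
Q = -4/213 (Q = 1/(-21 - 129/4) = 1/(-213/4) = -4/213 ≈ -0.018779)
Z(p) = 30 + 3*p² - 6*p/7 (Z(p) = 18 + 3*((p² - 2*p/7) + 4) = 18 + 3*(4 + p² - 2*p/7) = 18 + (12 + 3*p² - 6*p/7) = 30 + 3*p² - 6*p/7)
-31*(Z(2*2 + 2) + Q) = -31*((30 + 3*(2*2 + 2)² - 6*(2*2 + 2)/7) - 4/213) = -31*((30 + 3*(4 + 2)² - 6*(4 + 2)/7) - 4/213) = -31*((30 + 3*6² - 6/7*6) - 4/213) = -31*((30 + 3*36 - 36/7) - 4/213) = -31*((30 + 108 - 36/7) - 4/213) = -31*(930/7 - 4/213) = -31*198062/1491 = -6139922/1491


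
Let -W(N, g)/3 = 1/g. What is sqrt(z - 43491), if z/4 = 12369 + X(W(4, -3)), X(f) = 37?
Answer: sqrt(6133) ≈ 78.313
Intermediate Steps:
W(N, g) = -3/g
z = 49624 (z = 4*(12369 + 37) = 4*12406 = 49624)
sqrt(z - 43491) = sqrt(49624 - 43491) = sqrt(6133)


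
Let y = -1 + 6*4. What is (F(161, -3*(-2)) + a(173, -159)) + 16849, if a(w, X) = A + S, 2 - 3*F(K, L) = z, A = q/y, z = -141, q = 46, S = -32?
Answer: 50600/3 ≈ 16867.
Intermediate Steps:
y = 23 (y = -1 + 24 = 23)
A = 2 (A = 46/23 = 46*(1/23) = 2)
F(K, L) = 143/3 (F(K, L) = 2/3 - 1/3*(-141) = 2/3 + 47 = 143/3)
a(w, X) = -30 (a(w, X) = 2 - 32 = -30)
(F(161, -3*(-2)) + a(173, -159)) + 16849 = (143/3 - 30) + 16849 = 53/3 + 16849 = 50600/3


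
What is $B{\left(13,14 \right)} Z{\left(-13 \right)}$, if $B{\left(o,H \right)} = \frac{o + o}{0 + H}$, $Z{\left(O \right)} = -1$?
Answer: $- \frac{13}{7} \approx -1.8571$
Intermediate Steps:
$B{\left(o,H \right)} = \frac{2 o}{H}$
$B{\left(13,14 \right)} Z{\left(-13 \right)} = 2 \cdot 13 \cdot \frac{1}{14} \left(-1\right) = \frac{13}{7} \left(-1\right) = - \frac{13}{7}$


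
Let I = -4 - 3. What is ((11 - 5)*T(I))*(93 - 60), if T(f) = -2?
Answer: -396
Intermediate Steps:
I = -7
((11 - 5)*T(I))*(93 - 60) = ((11 - 5)*(-2))*(93 - 60) = (6*(-2))*33 = -12*33 = -396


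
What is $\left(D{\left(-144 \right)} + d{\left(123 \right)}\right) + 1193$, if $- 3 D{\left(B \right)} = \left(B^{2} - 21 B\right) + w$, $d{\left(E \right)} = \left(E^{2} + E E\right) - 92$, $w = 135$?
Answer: $23394$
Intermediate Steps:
$d{\left(E \right)} = -92 + 2 E^{2}$ ($d{\left(E \right)} = \left(E^{2} + E^{2}\right) - 92 = 2 E^{2} - 92 = -92 + 2 E^{2}$)
$D{\left(B \right)} = -45 + 7 B - \frac{B^{2}}{3}$ ($D{\left(B \right)} = - \frac{\left(B^{2} - 21 B\right) + 135}{3} = - \frac{135 + B^{2} - 21 B}{3} = -45 + 7 B - \frac{B^{2}}{3}$)
$\left(D{\left(-144 \right)} + d{\left(123 \right)}\right) + 1193 = \left(\left(-45 + 7 \left(-144\right) - \frac{\left(-144\right)^{2}}{3}\right) - \left(92 - 2 \cdot 123^{2}\right)\right) + 1193 = \left(\left(-45 - 1008 - 6912\right) + \left(-92 + 2 \cdot 15129\right)\right) + 1193 = \left(\left(-45 - 1008 - 6912\right) + \left(-92 + 30258\right)\right) + 1193 = \left(-7965 + 30166\right) + 1193 = 22201 + 1193 = 23394$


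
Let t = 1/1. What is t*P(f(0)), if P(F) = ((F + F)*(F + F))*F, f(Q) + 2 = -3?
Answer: -500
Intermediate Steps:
f(Q) = -5 (f(Q) = -2 - 3 = -5)
t = 1
P(F) = 4*F³ (P(F) = ((2*F)*(2*F))*F = (4*F²)*F = 4*F³)
t*P(f(0)) = 1*(4*(-5)³) = 1*(4*(-125)) = 1*(-500) = -500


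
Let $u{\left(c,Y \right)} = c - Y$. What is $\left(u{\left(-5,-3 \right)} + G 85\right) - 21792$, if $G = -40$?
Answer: $-25194$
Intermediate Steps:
$\left(u{\left(-5,-3 \right)} + G 85\right) - 21792 = \left(\left(-5 - -3\right) - 3400\right) - 21792 = \left(\left(-5 + 3\right) - 3400\right) - 21792 = \left(-2 - 3400\right) - 21792 = -3402 - 21792 = -25194$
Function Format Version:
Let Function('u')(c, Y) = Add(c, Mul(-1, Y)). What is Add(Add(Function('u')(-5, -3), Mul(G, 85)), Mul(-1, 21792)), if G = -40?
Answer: -25194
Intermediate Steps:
Add(Add(Function('u')(-5, -3), Mul(G, 85)), Mul(-1, 21792)) = Add(Add(Add(-5, Mul(-1, -3)), Mul(-40, 85)), Mul(-1, 21792)) = Add(Add(Add(-5, 3), -3400), -21792) = Add(Add(-2, -3400), -21792) = Add(-3402, -21792) = -25194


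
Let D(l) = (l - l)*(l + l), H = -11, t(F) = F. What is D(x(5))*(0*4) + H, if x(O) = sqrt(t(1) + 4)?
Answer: -11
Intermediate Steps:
x(O) = sqrt(5) (x(O) = sqrt(1 + 4) = sqrt(5))
D(l) = 0 (D(l) = 0*(2*l) = 0)
D(x(5))*(0*4) + H = 0*(0*4) - 11 = 0*0 - 11 = 0 - 11 = -11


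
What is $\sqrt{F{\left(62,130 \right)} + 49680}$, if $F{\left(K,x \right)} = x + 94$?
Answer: $4 \sqrt{3119} \approx 223.39$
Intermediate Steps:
$F{\left(K,x \right)} = 94 + x$
$\sqrt{F{\left(62,130 \right)} + 49680} = \sqrt{\left(94 + 130\right) + 49680} = \sqrt{224 + 49680} = \sqrt{49904} = 4 \sqrt{3119}$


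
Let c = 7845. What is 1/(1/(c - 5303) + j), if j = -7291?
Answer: -2542/18533721 ≈ -0.00013716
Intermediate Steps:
1/(1/(c - 5303) + j) = 1/(1/(7845 - 5303) - 7291) = 1/(1/2542 - 7291) = 1/(-18533721/2542) = -2542/18533721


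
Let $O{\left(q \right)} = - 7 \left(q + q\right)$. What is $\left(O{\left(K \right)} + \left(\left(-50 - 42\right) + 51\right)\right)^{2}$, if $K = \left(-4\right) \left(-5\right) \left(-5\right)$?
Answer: $1846881$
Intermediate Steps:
$K = -100$ ($K = 20 \left(-5\right) = -100$)
$O{\left(q \right)} = - 14 q$ ($O{\left(q \right)} = - 7 \cdot 2 q = - 14 q$)
$\left(O{\left(K \right)} + \left(\left(-50 - 42\right) + 51\right)\right)^{2} = \left(\left(-14\right) \left(-100\right) + \left(\left(-50 - 42\right) + 51\right)\right)^{2} = \left(1400 + \left(-92 + 51\right)\right)^{2} = \left(1400 - 41\right)^{2} = 1359^{2} = 1846881$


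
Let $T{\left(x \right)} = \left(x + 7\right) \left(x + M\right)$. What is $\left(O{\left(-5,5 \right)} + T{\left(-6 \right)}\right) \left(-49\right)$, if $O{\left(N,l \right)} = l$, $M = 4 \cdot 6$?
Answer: $-1127$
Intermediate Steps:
$M = 24$
$T{\left(x \right)} = \left(7 + x\right) \left(24 + x\right)$ ($T{\left(x \right)} = \left(x + 7\right) \left(x + 24\right) = \left(7 + x\right) \left(24 + x\right)$)
$\left(O{\left(-5,5 \right)} + T{\left(-6 \right)}\right) \left(-49\right) = \left(5 + \left(168 + \left(-6\right)^{2} + 31 \left(-6\right)\right)\right) \left(-49\right) = \left(5 + \left(168 + 36 - 186\right)\right) \left(-49\right) = \left(5 + 18\right) \left(-49\right) = 23 \left(-49\right) = -1127$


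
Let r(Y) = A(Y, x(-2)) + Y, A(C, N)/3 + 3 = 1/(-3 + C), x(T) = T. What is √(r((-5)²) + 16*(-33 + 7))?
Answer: I*√193534/22 ≈ 19.997*I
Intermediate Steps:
A(C, N) = -9 + 3/(-3 + C)
r(Y) = Y + 3*(10 - 3*Y)/(-3 + Y) (r(Y) = 3*(10 - 3*Y)/(-3 + Y) + Y = Y + 3*(10 - 3*Y)/(-3 + Y))
√(r((-5)²) + 16*(-33 + 7)) = √((30 + ((-5)²)² - 12*(-5)²)/(-3 + (-5)²) + 16*(-33 + 7)) = √((30 + 25² - 12*25)/(-3 + 25) + 16*(-26)) = √((30 + 625 - 300)/22 - 416) = √((1/22)*355 - 416) = √(355/22 - 416) = √(-8797/22) = I*√193534/22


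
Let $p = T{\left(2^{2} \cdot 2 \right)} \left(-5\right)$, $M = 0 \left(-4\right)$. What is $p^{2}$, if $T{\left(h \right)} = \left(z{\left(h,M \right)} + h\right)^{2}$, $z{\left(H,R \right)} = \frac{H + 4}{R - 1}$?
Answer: $6400$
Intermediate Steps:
$M = 0$
$z{\left(H,R \right)} = \frac{4 + H}{-1 + R}$
$T{\left(h \right)} = 16$ ($T{\left(h \right)} = \left(\frac{4 + h}{-1 + 0} + h\right)^{2} = \left(\frac{4 + h}{-1} + h\right)^{2} = \left(- (4 + h) + h\right)^{2} = \left(\left(-4 - h\right) + h\right)^{2} = \left(-4\right)^{2} = 16$)
$p = -80$ ($p = 16 \left(-5\right) = -80$)
$p^{2} = \left(-80\right)^{2} = 6400$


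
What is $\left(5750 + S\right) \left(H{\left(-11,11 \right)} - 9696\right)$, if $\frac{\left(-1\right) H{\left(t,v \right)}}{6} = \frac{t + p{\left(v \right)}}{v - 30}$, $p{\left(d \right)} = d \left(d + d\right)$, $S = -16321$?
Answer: $\frac{1932780498}{19} \approx 1.0173 \cdot 10^{8}$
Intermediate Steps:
$p{\left(d \right)} = 2 d^{2}$ ($p{\left(d \right)} = d 2 d = 2 d^{2}$)
$H{\left(t,v \right)} = - \frac{6 \left(t + 2 v^{2}\right)}{-30 + v}$ ($H{\left(t,v \right)} = - 6 \frac{t + 2 v^{2}}{v - 30} = - 6 \frac{t + 2 v^{2}}{-30 + v} = - \frac{6 \left(t + 2 v^{2}\right)}{-30 + v}$)
$\left(5750 + S\right) \left(H{\left(-11,11 \right)} - 9696\right) = \left(5750 - 16321\right) \left(\frac{6 \left(\left(-1\right) \left(-11\right) - 2 \cdot 11^{2}\right)}{-30 + 11} - 9696\right) = - 10571 \left(\frac{6 \left(11 - 242\right)}{-19} - 9696\right) = - 10571 \left(6 \left(- \frac{1}{19}\right) \left(11 - 242\right) - 9696\right) = - 10571 \left(6 \left(- \frac{1}{19}\right) \left(-231\right) - 9696\right) = - 10571 \left(\frac{1386}{19} - 9696\right) = \left(-10571\right) \left(- \frac{182838}{19}\right) = \frac{1932780498}{19}$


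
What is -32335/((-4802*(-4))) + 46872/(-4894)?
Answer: -529282433/47001976 ≈ -11.261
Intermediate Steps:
-32335/((-4802*(-4))) + 46872/(-4894) = -32335/19208 + 46872*(-1/4894) = -32335*1/19208 - 23436/2447 = -32335/19208 - 23436/2447 = -529282433/47001976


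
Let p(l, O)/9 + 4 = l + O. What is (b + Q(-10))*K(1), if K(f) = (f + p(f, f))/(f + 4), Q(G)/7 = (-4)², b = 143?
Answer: -867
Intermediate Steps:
p(l, O) = -36 + 9*O + 9*l (p(l, O) = -36 + 9*(l + O) = -36 + 9*(O + l) = -36 + (9*O + 9*l) = -36 + 9*O + 9*l)
Q(G) = 112 (Q(G) = 7*(-4)² = 7*16 = 112)
K(f) = (-36 + 19*f)/(4 + f) (K(f) = (f + (-36 + 9*f + 9*f))/(f + 4) = (f + (-36 + 18*f))/(4 + f) = (-36 + 19*f)/(4 + f))
(b + Q(-10))*K(1) = (143 + 112)*((-36 + 19*1)/(4 + 1)) = 255*((-36 + 19)/5) = 255*((⅕)*(-17)) = 255*(-17/5) = -867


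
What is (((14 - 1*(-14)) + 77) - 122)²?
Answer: 289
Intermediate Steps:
(((14 - 1*(-14)) + 77) - 122)² = (((14 + 14) + 77) - 122)² = ((28 + 77) - 122)² = (105 - 122)² = (-17)² = 289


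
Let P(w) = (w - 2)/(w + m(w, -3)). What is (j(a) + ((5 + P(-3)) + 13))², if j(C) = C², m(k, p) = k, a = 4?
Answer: 43681/36 ≈ 1213.4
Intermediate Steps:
P(w) = (-2 + w)/(2*w) (P(w) = (w - 2)/(w + w) = (-2 + w)/((2*w)) = (-2 + w)*(1/(2*w)) = (-2 + w)/(2*w))
(j(a) + ((5 + P(-3)) + 13))² = (4² + ((5 + (½)*(-2 - 3)/(-3)) + 13))² = (16 + ((5 + (½)*(-⅓)*(-5)) + 13))² = (16 + ((5 + ⅚) + 13))² = (16 + (35/6 + 13))² = (16 + 113/6)² = (209/6)² = 43681/36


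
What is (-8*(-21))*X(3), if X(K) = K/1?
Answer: 504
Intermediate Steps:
X(K) = K (X(K) = K*1 = K)
(-8*(-21))*X(3) = -8*(-21)*3 = 168*3 = 504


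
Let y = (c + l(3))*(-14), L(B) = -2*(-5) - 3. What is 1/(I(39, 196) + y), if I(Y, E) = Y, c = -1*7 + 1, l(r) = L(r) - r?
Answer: 1/67 ≈ 0.014925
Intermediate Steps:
L(B) = 7 (L(B) = 10 - 3 = 7)
l(r) = 7 - r
c = -6 (c = -7 + 1 = -6)
y = 28 (y = (-6 + (7 - 1*3))*(-14) = (-6 + (7 - 3))*(-14) = (-6 + 4)*(-14) = -2*(-14) = 28)
1/(I(39, 196) + y) = 1/(39 + 28) = 1/67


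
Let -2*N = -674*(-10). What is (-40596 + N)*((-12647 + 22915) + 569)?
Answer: -476459542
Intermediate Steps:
N = -3370 (N = -(-337)*(-10) = -1/2*6740 = -3370)
(-40596 + N)*((-12647 + 22915) + 569) = (-40596 - 3370)*((-12647 + 22915) + 569) = -43966*(10268 + 569) = -43966*10837 = -476459542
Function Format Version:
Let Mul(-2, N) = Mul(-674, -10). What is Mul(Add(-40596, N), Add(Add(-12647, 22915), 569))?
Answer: -476459542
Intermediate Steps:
N = -3370 (N = Mul(Rational(-1, 2), Mul(-674, -10)) = Mul(Rational(-1, 2), 6740) = -3370)
Mul(Add(-40596, N), Add(Add(-12647, 22915), 569)) = Mul(Add(-40596, -3370), Add(Add(-12647, 22915), 569)) = Mul(-43966, Add(10268, 569)) = Mul(-43966, 10837) = -476459542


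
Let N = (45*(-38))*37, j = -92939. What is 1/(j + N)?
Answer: -1/156209 ≈ -6.4017e-6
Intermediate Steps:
N = -63270 (N = -1710*37 = -63270)
1/(j + N) = 1/(-92939 - 63270) = 1/(-156209) = -1/156209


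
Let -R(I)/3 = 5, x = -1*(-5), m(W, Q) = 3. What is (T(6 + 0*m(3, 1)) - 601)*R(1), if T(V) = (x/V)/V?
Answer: 108155/12 ≈ 9012.9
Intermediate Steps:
x = 5
R(I) = -15 (R(I) = -3*5 = -15)
T(V) = 5/V² (T(V) = (5/V)/V = 5/V²)
(T(6 + 0*m(3, 1)) - 601)*R(1) = (5/(6 + 0*3)² - 601)*(-15) = (5/(6 + 0)² - 601)*(-15) = (5/6² - 601)*(-15) = (5*(1/36) - 601)*(-15) = (5/36 - 601)*(-15) = -21631/36*(-15) = 108155/12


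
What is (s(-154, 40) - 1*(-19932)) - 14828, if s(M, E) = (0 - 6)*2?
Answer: 5092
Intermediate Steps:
s(M, E) = -12 (s(M, E) = -6*2 = -12)
(s(-154, 40) - 1*(-19932)) - 14828 = (-12 - 1*(-19932)) - 14828 = (-12 + 19932) - 14828 = 19920 - 14828 = 5092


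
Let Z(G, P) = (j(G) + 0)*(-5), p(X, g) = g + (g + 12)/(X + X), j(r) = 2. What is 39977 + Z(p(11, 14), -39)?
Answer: 39967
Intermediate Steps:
p(X, g) = g + (12 + g)/(2*X) (p(X, g) = g + (12 + g)/((2*X)) = g + (12 + g)*(1/(2*X)) = g + (12 + g)/(2*X))
Z(G, P) = -10 (Z(G, P) = (2 + 0)*(-5) = 2*(-5) = -10)
39977 + Z(p(11, 14), -39) = 39977 - 10 = 39967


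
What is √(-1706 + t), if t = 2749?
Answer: √1043 ≈ 32.296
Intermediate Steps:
√(-1706 + t) = √(-1706 + 2749) = √1043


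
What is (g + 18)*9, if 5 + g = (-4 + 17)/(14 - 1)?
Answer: 126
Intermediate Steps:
g = -4 (g = -5 + (-4 + 17)/(14 - 1) = -5 + 13/13 = -5 + 13*(1/13) = -5 + 1 = -4)
(g + 18)*9 = (-4 + 18)*9 = 14*9 = 126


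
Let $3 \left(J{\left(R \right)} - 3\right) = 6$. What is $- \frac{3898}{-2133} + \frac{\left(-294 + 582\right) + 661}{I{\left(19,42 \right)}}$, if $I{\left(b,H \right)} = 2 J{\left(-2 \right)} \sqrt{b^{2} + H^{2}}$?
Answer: $\frac{3898}{2133} + \frac{949 \sqrt{85}}{4250} \approx 3.8861$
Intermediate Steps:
$J{\left(R \right)} = 5$ ($J{\left(R \right)} = 3 + \frac{1}{3} \cdot 6 = 3 + 2 = 5$)
$I{\left(b,H \right)} = 10 \sqrt{H^{2} + b^{2}}$ ($I{\left(b,H \right)} = 2 \cdot 5 \sqrt{b^{2} + H^{2}} = 10 \sqrt{H^{2} + b^{2}}$)
$- \frac{3898}{-2133} + \frac{\left(-294 + 582\right) + 661}{I{\left(19,42 \right)}} = - \frac{3898}{-2133} + \frac{\left(-294 + 582\right) + 661}{10 \sqrt{42^{2} + 19^{2}}} = \left(-3898\right) \left(- \frac{1}{2133}\right) + \frac{288 + 661}{10 \sqrt{1764 + 361}} = \frac{3898}{2133} + \frac{949}{10 \sqrt{2125}} = \frac{3898}{2133} + \frac{949}{10 \cdot 5 \sqrt{85}} = \frac{3898}{2133} + \frac{949}{50 \sqrt{85}} = \frac{3898}{2133} + 949 \frac{\sqrt{85}}{4250} = \frac{3898}{2133} + \frac{949 \sqrt{85}}{4250}$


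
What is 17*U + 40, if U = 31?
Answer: 567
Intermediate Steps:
17*U + 40 = 17*31 + 40 = 527 + 40 = 567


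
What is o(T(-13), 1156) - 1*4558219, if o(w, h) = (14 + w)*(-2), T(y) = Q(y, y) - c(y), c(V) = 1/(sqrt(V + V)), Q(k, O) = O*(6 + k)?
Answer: -4558429 - I*sqrt(26)/13 ≈ -4.5584e+6 - 0.39223*I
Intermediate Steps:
c(V) = sqrt(2)/(2*sqrt(V)) (c(V) = 1/(sqrt(2*V)) = 1/(sqrt(2)*sqrt(V)) = sqrt(2)/(2*sqrt(V)))
T(y) = y*(6 + y) - sqrt(2)/(2*sqrt(y))
o(w, h) = -28 - 2*w
o(T(-13), 1156) - 1*4558219 = (-28 - 2*((-13)**2 + 6*(-13) - sqrt(2)/(2*sqrt(-13)))) - 1*4558219 = (-28 - 2*(169 - 78 - sqrt(2)*(-I*sqrt(13)/13)/2)) - 4558219 = (-28 - 2*(169 - 78 + I*sqrt(26)/26)) - 4558219 = (-28 - 2*(91 + I*sqrt(26)/26)) - 4558219 = (-28 + (-182 - I*sqrt(26)/13)) - 4558219 = (-210 - I*sqrt(26)/13) - 4558219 = -4558429 - I*sqrt(26)/13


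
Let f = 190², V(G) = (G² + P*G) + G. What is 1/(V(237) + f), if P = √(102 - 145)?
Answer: 92506/8559775303 - 237*I*√43/8559775303 ≈ 1.0807e-5 - 1.8156e-7*I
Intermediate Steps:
P = I*√43 (P = √(-43) = I*√43 ≈ 6.5574*I)
V(G) = G + G² + I*G*√43 (V(G) = (G² + (I*√43)*G) + G = (G² + I*G*√43) + G = G + G² + I*G*√43)
f = 36100
1/(V(237) + f) = 1/(237*(1 + 237 + I*√43) + 36100) = 1/(237*(238 + I*√43) + 36100) = 1/((56406 + 237*I*√43) + 36100) = 1/(92506 + 237*I*√43)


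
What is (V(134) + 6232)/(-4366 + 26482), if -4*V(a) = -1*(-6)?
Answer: 12461/44232 ≈ 0.28172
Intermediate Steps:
V(a) = -3/2 (V(a) = -(-1)*(-6)/4 = -¼*6 = -3/2)
(V(134) + 6232)/(-4366 + 26482) = (-3/2 + 6232)/(-4366 + 26482) = (12461/2)/22116 = (12461/2)*(1/22116) = 12461/44232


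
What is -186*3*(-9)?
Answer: 5022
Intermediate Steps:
-186*3*(-9) = -31*18*(-9) = -558*(-9) = 5022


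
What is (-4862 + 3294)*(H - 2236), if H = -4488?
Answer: 10543232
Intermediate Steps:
(-4862 + 3294)*(H - 2236) = (-4862 + 3294)*(-4488 - 2236) = -1568*(-6724) = 10543232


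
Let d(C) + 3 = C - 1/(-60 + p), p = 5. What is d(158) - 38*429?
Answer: -888084/55 ≈ -16147.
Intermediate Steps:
d(C) = -164/55 + C (d(C) = -3 + (C - 1/(-60 + 5)) = -3 + (C - 1/(-55)) = -3 + (C - 1*(-1/55)) = -3 + (C + 1/55) = -3 + (1/55 + C) = -164/55 + C)
d(158) - 38*429 = (-164/55 + 158) - 38*429 = 8526/55 - 1*16302 = 8526/55 - 16302 = -888084/55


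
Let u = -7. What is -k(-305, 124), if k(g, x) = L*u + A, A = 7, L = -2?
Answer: -21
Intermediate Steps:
k(g, x) = 21 (k(g, x) = -2*(-7) + 7 = 14 + 7 = 21)
-k(-305, 124) = -1*21 = -21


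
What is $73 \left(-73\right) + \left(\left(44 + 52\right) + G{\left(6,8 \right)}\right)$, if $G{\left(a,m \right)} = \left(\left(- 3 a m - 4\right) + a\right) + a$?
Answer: $-5369$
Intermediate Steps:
$G{\left(a,m \right)} = -4 + 2 a - 3 a m$ ($G{\left(a,m \right)} = \left(\left(- 3 a m - 4\right) + a\right) + a = \left(\left(-4 - 3 a m\right) + a\right) + a = \left(-4 + a - 3 a m\right) + a = -4 + 2 a - 3 a m$)
$73 \left(-73\right) + \left(\left(44 + 52\right) + G{\left(6,8 \right)}\right) = 73 \left(-73\right) + \left(\left(44 + 52\right) - \left(-8 + 144\right)\right) = -5329 + \left(96 - 136\right) = -5329 - 40 = -5369$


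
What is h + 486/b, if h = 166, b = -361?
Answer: 59440/361 ≈ 164.65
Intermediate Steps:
h + 486/b = 166 + 486/(-361) = 166 - 1/361*486 = 166 - 486/361 = 59440/361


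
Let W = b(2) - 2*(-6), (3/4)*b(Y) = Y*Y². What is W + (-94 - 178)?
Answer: -748/3 ≈ -249.33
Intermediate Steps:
b(Y) = 4*Y³/3 (b(Y) = 4*(Y*Y²)/3 = 4*Y³/3)
W = 68/3 (W = (4/3)*2³ - 2*(-6) = (4/3)*8 + 12 = 32/3 + 12 = 68/3 ≈ 22.667)
W + (-94 - 178) = 68/3 + (-94 - 178) = 68/3 - 272 = -748/3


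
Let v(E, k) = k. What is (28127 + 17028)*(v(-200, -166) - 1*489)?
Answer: -29576525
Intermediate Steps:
(28127 + 17028)*(v(-200, -166) - 1*489) = (28127 + 17028)*(-166 - 1*489) = 45155*(-166 - 489) = 45155*(-655) = -29576525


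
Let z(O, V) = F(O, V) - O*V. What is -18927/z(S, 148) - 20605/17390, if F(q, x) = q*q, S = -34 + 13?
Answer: -26817845/4114474 ≈ -6.5179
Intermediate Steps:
S = -21
F(q, x) = q²
z(O, V) = O² - O*V
-18927/z(S, 148) - 20605/17390 = -18927*(-1/(21*(-21 - 1*148))) - 20605/17390 = -18927*(-1/(21*(-21 - 148))) - 20605*1/17390 = -18927/((-21*(-169))) - 4121/3478 = -18927/3549 - 4121/3478 = -18927*1/3549 - 4121/3478 = -6309/1183 - 4121/3478 = -26817845/4114474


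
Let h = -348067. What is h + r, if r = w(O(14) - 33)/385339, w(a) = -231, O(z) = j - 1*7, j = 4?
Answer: -134123789944/385339 ≈ -3.4807e+5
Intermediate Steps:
O(z) = -3 (O(z) = 4 - 1*7 = 4 - 7 = -3)
r = -231/385339 ≈ -0.00059947
h + r = -348067 - 231/385339 = -134123789944/385339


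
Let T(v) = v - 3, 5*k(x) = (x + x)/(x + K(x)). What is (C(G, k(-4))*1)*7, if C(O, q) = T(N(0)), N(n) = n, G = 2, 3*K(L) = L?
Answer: -21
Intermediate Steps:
K(L) = L/3
k(x) = 3/10 (k(x) = ((x + x)/(x + x/3))/5 = ((2*x)/((4*x/3)))/5 = ((2*x)*(3/(4*x)))/5 = (⅕)*(3/2) = 3/10)
T(v) = -3 + v
C(O, q) = -3 (C(O, q) = -3 + 0 = -3)
(C(G, k(-4))*1)*7 = -3*1*7 = -3*7 = -21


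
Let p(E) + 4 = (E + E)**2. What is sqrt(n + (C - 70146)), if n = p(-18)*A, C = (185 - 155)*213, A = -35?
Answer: 28*I*sqrt(139) ≈ 330.12*I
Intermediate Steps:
C = 6390 (C = 30*213 = 6390)
p(E) = -4 + 4*E**2 (p(E) = -4 + (E + E)**2 = -4 + (2*E)**2 = -4 + 4*E**2)
n = -45220 (n = (-4 + 4*(-18)**2)*(-35) = (-4 + 4*324)*(-35) = (-4 + 1296)*(-35) = 1292*(-35) = -45220)
sqrt(n + (C - 70146)) = sqrt(-45220 + (6390 - 70146)) = sqrt(-45220 - 63756) = sqrt(-108976) = 28*I*sqrt(139)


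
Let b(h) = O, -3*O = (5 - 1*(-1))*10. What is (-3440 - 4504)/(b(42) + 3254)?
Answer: -1324/539 ≈ -2.4564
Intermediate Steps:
O = -20 (O = -(5 - 1*(-1))*10/3 = -(5 + 1)*10/3 = -2*10 = -1/3*60 = -20)
b(h) = -20
(-3440 - 4504)/(b(42) + 3254) = (-3440 - 4504)/(-20 + 3254) = -7944/3234 = -7944*1/3234 = -1324/539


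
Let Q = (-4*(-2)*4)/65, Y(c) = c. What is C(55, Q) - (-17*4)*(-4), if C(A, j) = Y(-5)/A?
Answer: -2993/11 ≈ -272.09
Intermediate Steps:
Q = 32/65 (Q = (8*4)*(1/65) = 32*(1/65) = 32/65 ≈ 0.49231)
C(A, j) = -5/A
C(55, Q) - (-17*4)*(-4) = -5/55 - (-17*4)*(-4) = -5*1/55 - (-68)*(-4) = -1/11 - 1*272 = -1/11 - 272 = -2993/11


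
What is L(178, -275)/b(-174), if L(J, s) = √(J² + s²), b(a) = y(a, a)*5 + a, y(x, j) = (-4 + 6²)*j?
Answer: -√107309/28014 ≈ -0.011693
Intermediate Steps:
y(x, j) = 32*j (y(x, j) = (-4 + 36)*j = 32*j)
b(a) = 161*a (b(a) = (32*a)*5 + a = 160*a + a = 161*a)
L(178, -275)/b(-174) = √(178² + (-275)²)/((161*(-174))) = √(31684 + 75625)/(-28014) = √107309*(-1/28014) = -√107309/28014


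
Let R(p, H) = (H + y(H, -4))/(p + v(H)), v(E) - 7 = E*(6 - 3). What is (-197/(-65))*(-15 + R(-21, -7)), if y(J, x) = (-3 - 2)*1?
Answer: -101061/2275 ≈ -44.422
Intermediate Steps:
v(E) = 7 + 3*E (v(E) = 7 + E*(6 - 3) = 7 + E*3 = 7 + 3*E)
y(J, x) = -5 (y(J, x) = -5*1 = -5)
R(p, H) = (-5 + H)/(7 + p + 3*H) (R(p, H) = (H - 5)/(p + (7 + 3*H)) = (-5 + H)/(7 + p + 3*H))
(-197/(-65))*(-15 + R(-21, -7)) = (-197/(-65))*(-15 + (-5 - 7)/(7 - 21 + 3*(-7))) = (-197*(-1/65))*(-15 - 12/(7 - 21 - 21)) = 197*(-15 - 12/(-35))/65 = 197*(-15 - 1/35*(-12))/65 = 197*(-15 + 12/35)/65 = (197/65)*(-513/35) = -101061/2275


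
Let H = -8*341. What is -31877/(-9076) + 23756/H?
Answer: -16081125/3094916 ≈ -5.1960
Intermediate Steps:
H = -2728
-31877/(-9076) + 23756/H = -31877/(-9076) + 23756/(-2728) = -31877*(-1/9076) + 23756*(-1/2728) = 31877/9076 - 5939/682 = -16081125/3094916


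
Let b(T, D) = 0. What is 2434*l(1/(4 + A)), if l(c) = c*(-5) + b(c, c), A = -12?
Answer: 6085/4 ≈ 1521.3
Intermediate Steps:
l(c) = -5*c (l(c) = c*(-5) + 0 = -5*c + 0 = -5*c)
2434*l(1/(4 + A)) = 2434*(-5/(4 - 12)) = 2434*(-5/(-8)) = 2434*(-5*(-⅛)) = 2434*(5/8) = 6085/4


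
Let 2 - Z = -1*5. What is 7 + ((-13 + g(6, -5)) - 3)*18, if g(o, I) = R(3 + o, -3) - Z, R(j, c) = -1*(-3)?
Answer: -353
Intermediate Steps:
R(j, c) = 3
Z = 7 (Z = 2 - (-1)*5 = 2 - 1*(-5) = 2 + 5 = 7)
g(o, I) = -4 (g(o, I) = 3 - 1*7 = 3 - 7 = -4)
7 + ((-13 + g(6, -5)) - 3)*18 = 7 + ((-13 - 4) - 3)*18 = 7 + (-17 - 3)*18 = 7 - 20*18 = 7 - 360 = -353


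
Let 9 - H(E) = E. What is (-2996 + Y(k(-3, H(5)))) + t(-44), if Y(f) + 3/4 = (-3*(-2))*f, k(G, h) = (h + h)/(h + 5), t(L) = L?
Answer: -36425/12 ≈ -3035.4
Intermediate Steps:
H(E) = 9 - E
k(G, h) = 2*h/(5 + h) (k(G, h) = (2*h)/(5 + h) = 2*h/(5 + h))
Y(f) = -3/4 + 6*f (Y(f) = -3/4 + (-3*(-2))*f = -3/4 + 6*f)
(-2996 + Y(k(-3, H(5)))) + t(-44) = (-2996 + (-3/4 + 6*(2*(9 - 1*5)/(5 + (9 - 1*5))))) - 44 = (-2996 + (-3/4 + 6*(2*(9 - 5)/(5 + (9 - 5))))) - 44 = (-2996 + (-3/4 + 6*(2*4/(5 + 4)))) - 44 = (-2996 + (-3/4 + 6*(2*4/9))) - 44 = (-2996 + (-3/4 + 6*(2*4*(1/9)))) - 44 = (-2996 + (-3/4 + 6*(8/9))) - 44 = (-2996 + (-3/4 + 16/3)) - 44 = (-2996 + 55/12) - 44 = -35897/12 - 44 = -36425/12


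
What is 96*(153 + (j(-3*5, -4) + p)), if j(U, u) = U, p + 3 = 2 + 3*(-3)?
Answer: 12288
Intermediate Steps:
p = -10 (p = -3 + (2 + 3*(-3)) = -3 + (2 - 9) = -3 - 7 = -10)
96*(153 + (j(-3*5, -4) + p)) = 96*(153 + (-3*5 - 10)) = 96*(153 + (-15 - 10)) = 96*(153 - 25) = 96*128 = 12288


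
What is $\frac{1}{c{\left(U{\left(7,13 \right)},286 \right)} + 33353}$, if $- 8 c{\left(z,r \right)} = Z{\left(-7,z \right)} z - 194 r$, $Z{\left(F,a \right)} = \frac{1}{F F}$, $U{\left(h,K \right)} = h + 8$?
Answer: $\frac{392}{15793077} \approx 2.4821 \cdot 10^{-5}$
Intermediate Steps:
$U{\left(h,K \right)} = 8 + h$
$Z{\left(F,a \right)} = \frac{1}{F^{2}}$
$c{\left(z,r \right)} = - \frac{z}{392} + \frac{97 r}{4}$ ($c{\left(z,r \right)} = - \frac{\frac{z}{49} - 194 r}{8} = - \frac{- 194 r + \frac{z}{49}}{8} = - \frac{z}{392} + \frac{97 r}{4}$)
$\frac{1}{c{\left(U{\left(7,13 \right)},286 \right)} + 33353} = \frac{1}{\left(- \frac{8 + 7}{392} + \frac{97}{4} \cdot 286\right) + 33353} = \frac{1}{\left(\left(- \frac{1}{392}\right) 15 + \frac{13871}{2}\right) + 33353} = \frac{1}{\left(- \frac{15}{392} + \frac{13871}{2}\right) + 33353} = \frac{1}{\frac{2718701}{392} + 33353} = \frac{1}{\frac{15793077}{392}} = \frac{392}{15793077}$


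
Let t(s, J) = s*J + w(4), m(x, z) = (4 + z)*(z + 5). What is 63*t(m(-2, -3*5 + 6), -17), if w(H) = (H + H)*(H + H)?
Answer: -17388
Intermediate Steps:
w(H) = 4*H² (w(H) = (2*H)*(2*H) = 4*H²)
m(x, z) = (4 + z)*(5 + z)
t(s, J) = 64 + J*s (t(s, J) = s*J + 4*4² = J*s + 4*16 = J*s + 64 = 64 + J*s)
63*t(m(-2, -3*5 + 6), -17) = 63*(64 - 17*(20 + (-3*5 + 6)² + 9*(-3*5 + 6))) = 63*(64 - 17*(20 + (-15 + 6)² + 9*(-15 + 6))) = 63*(64 - 17*(20 + (-9)² + 9*(-9))) = 63*(64 - 17*(20 + 81 - 81)) = 63*(64 - 17*20) = 63*(64 - 340) = 63*(-276) = -17388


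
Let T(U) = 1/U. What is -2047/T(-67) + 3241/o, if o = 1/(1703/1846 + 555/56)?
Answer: 97843431/568 ≈ 1.7226e+5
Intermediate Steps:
o = 3976/43073 (o = 1/(1703*(1/1846) + 555*(1/56)) = 1/(131/142 + 555/56) = 1/(43073/3976) = 3976/43073 ≈ 0.092308)
-2047/T(-67) + 3241/o = -2047/(1/(-67)) + 3241/(3976/43073) = -2047/(-1/67) + 3241*(43073/3976) = -2047*(-67) + 19942799/568 = 137149 + 19942799/568 = 97843431/568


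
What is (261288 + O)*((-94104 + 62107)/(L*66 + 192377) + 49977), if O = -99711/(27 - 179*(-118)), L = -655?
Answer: 41189290030888772022/3154309903 ≈ 1.3058e+10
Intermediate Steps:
O = -99711/21149 (O = -99711/(27 + 21122) = -99711/21149 ≈ -4.7147)
(261288 + O)*((-94104 + 62107)/(L*66 + 192377) + 49977) = (261288 - 99711/21149)*((-94104 + 62107)/(-655*66 + 192377) + 49977) = 5525880201*(-31997/(-43230 + 192377) + 49977)/21149 = 5525880201*(-31997/149147 + 49977)/21149 = (5525880201/21149)*(7453887622/149147) = 41189290030888772022/3154309903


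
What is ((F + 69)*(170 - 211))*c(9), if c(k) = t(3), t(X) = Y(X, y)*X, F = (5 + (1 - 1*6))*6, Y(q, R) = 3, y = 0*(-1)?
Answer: -25461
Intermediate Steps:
y = 0
F = 0 (F = (5 + (1 - 6))*6 = (5 - 5)*6 = 0*6 = 0)
t(X) = 3*X
c(k) = 9 (c(k) = 3*3 = 9)
((F + 69)*(170 - 211))*c(9) = ((0 + 69)*(170 - 211))*9 = (69*(-41))*9 = -2829*9 = -25461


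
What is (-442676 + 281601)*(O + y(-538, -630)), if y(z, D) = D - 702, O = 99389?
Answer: -15794531275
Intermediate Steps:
y(z, D) = -702 + D
(-442676 + 281601)*(O + y(-538, -630)) = (-442676 + 281601)*(99389 + (-702 - 630)) = -161075*(99389 - 1332) = -161075*98057 = -15794531275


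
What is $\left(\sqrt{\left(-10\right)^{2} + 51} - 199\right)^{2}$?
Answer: $\left(199 - \sqrt{151}\right)^{2} \approx 34861.0$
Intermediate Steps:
$\left(\sqrt{\left(-10\right)^{2} + 51} - 199\right)^{2} = \left(\sqrt{100 + 51} - 199\right)^{2} = \left(\sqrt{151} - 199\right)^{2} = \left(-199 + \sqrt{151}\right)^{2}$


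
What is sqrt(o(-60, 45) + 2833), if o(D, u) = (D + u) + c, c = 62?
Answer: 24*sqrt(5) ≈ 53.666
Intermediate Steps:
o(D, u) = 62 + D + u (o(D, u) = (D + u) + 62 = 62 + D + u)
sqrt(o(-60, 45) + 2833) = sqrt((62 - 60 + 45) + 2833) = sqrt(47 + 2833) = sqrt(2880) = 24*sqrt(5)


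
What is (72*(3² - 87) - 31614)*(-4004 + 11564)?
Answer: -281458800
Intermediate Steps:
(72*(3² - 87) - 31614)*(-4004 + 11564) = (72*(9 - 87) - 31614)*7560 = (72*(-78) - 31614)*7560 = (-5616 - 31614)*7560 = -37230*7560 = -281458800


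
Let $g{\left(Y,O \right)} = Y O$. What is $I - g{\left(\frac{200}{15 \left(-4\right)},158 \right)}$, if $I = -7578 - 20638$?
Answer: $- \frac{83068}{3} \approx -27689.0$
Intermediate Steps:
$I = -28216$ ($I = -7578 - 20638 = -28216$)
$g{\left(Y,O \right)} = O Y$
$I - g{\left(\frac{200}{15 \left(-4\right)},158 \right)} = -28216 - 158 \frac{200}{15 \left(-4\right)} = -28216 - 158 \frac{200}{-60} = -28216 - 158 \cdot 200 \left(- \frac{1}{60}\right) = -28216 - 158 \left(- \frac{10}{3}\right) = -28216 - - \frac{1580}{3} = -28216 + \frac{1580}{3} = - \frac{83068}{3}$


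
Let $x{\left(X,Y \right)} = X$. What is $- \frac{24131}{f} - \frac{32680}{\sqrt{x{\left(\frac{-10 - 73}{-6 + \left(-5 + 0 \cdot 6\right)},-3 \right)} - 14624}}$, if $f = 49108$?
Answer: $- \frac{24131}{49108} + \frac{32680 i \sqrt{1768591}}{160781} \approx -0.49139 + 270.31 i$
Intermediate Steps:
$- \frac{24131}{f} - \frac{32680}{\sqrt{x{\left(\frac{-10 - 73}{-6 + \left(-5 + 0 \cdot 6\right)},-3 \right)} - 14624}} = - \frac{24131}{49108} - \frac{32680}{\sqrt{\frac{-10 - 73}{-6 + \left(-5 + 0 \cdot 6\right)} - 14624}} = \left(-24131\right) \frac{1}{49108} - \frac{32680}{\sqrt{- \frac{83}{-6 + \left(-5 + 0\right)} - 14624}} = - \frac{24131}{49108} - \frac{32680}{\sqrt{- \frac{83}{-6 - 5} - 14624}} = - \frac{24131}{49108} - \frac{32680}{\sqrt{- \frac{83}{-11} - 14624}} = - \frac{24131}{49108} - \frac{32680}{\sqrt{\left(-83\right) \left(- \frac{1}{11}\right) - 14624}} = - \frac{24131}{49108} - \frac{32680}{\sqrt{\frac{83}{11} - 14624}} = - \frac{24131}{49108} - \frac{32680}{\sqrt{- \frac{160781}{11}}} = - \frac{24131}{49108} - \frac{32680}{\frac{1}{11} i \sqrt{1768591}} = - \frac{24131}{49108} - 32680 \left(- \frac{i \sqrt{1768591}}{160781}\right) = - \frac{24131}{49108} + \frac{32680 i \sqrt{1768591}}{160781}$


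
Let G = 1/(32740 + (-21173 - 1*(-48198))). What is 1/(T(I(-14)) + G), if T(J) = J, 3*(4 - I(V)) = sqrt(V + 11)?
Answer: 42862441995/175022340388 + 3571855225*I*sqrt(3)/175022340388 ≈ 0.2449 + 0.035348*I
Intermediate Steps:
I(V) = 4 - sqrt(11 + V)/3 (I(V) = 4 - sqrt(V + 11)/3 = 4 - sqrt(11 + V)/3)
G = 1/59765 (G = 1/(32740 + (-21173 + 48198)) = 1/(32740 + 27025) = 1/59765 ≈ 1.6732e-5)
1/(T(I(-14)) + G) = 1/((4 - sqrt(11 - 14)/3) + 1/59765) = 1/((4 - I*sqrt(3)/3) + 1/59765) = 1/(239061/59765 - I*sqrt(3)/3)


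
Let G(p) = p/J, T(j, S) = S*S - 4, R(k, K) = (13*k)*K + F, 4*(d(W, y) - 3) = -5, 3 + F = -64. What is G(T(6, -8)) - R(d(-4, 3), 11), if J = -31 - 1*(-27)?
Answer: -793/4 ≈ -198.25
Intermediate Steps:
F = -67 (F = -3 - 64 = -67)
d(W, y) = 7/4 (d(W, y) = 3 + (¼)*(-5) = 3 - 5/4 = 7/4)
R(k, K) = -67 + 13*K*k (R(k, K) = (13*k)*K - 67 = 13*K*k - 67 = -67 + 13*K*k)
T(j, S) = -4 + S² (T(j, S) = S² - 4 = -4 + S²)
J = -4 (J = -31 + 27 = -4)
G(p) = -p/4 (G(p) = p/(-4) = p*(-¼) = -p/4)
G(T(6, -8)) - R(d(-4, 3), 11) = -(-4 + (-8)²)/4 - (-67 + 13*11*(7/4)) = -(-4 + 64)/4 - (-67 + 1001/4) = -¼*60 - 1*733/4 = -15 - 733/4 = -793/4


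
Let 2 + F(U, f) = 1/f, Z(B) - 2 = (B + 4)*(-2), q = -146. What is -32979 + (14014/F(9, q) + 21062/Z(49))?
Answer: -611947915/15236 ≈ -40165.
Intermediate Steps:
Z(B) = -6 - 2*B (Z(B) = 2 + (B + 4)*(-2) = 2 + (4 + B)*(-2) = 2 + (-8 - 2*B) = -6 - 2*B)
F(U, f) = -2 + 1/f
-32979 + (14014/F(9, q) + 21062/Z(49)) = -32979 + (14014/(-2 + 1/(-146)) + 21062/(-6 - 2*49)) = -32979 + (14014/(-2 - 1/146) + 21062/(-6 - 98)) = -32979 + (14014/(-293/146) + 21062/(-104)) = -32979 + (14014*(-146/293) + 21062*(-1/104)) = -32979 + (-2046044/293 - 10531/52) = -32979 - 109479871/15236 = -611947915/15236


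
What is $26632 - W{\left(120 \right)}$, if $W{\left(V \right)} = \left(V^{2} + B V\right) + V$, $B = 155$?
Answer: $-6488$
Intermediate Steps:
$W{\left(V \right)} = V^{2} + 156 V$ ($W{\left(V \right)} = \left(V^{2} + 155 V\right) + V = V^{2} + 156 V$)
$26632 - W{\left(120 \right)} = 26632 - 120 \left(156 + 120\right) = 26632 - 120 \cdot 276 = 26632 - 33120 = -6488$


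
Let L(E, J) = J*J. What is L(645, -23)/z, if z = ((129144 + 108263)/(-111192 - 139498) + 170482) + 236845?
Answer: 132615010/102112568223 ≈ 0.0012987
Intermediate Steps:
z = 102112568223/250690 (z = (237407/(-250690) + 170482) + 236845 = (237407*(-1/250690) + 170482) + 236845 = (-237407/250690 + 170482) + 236845 = 42737895173/250690 + 236845 = 102112568223/250690 ≈ 4.0733e+5)
L(E, J) = J²
L(645, -23)/z = (-23)²/(102112568223/250690) = 529*(250690/102112568223) = 132615010/102112568223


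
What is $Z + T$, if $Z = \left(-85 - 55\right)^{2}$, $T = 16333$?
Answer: $35933$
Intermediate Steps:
$Z = 19600$ ($Z = \left(-140\right)^{2} = 19600$)
$Z + T = 19600 + 16333 = 35933$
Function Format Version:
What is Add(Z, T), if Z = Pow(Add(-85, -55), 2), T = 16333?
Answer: 35933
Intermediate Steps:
Z = 19600 (Z = Pow(-140, 2) = 19600)
Add(Z, T) = Add(19600, 16333) = 35933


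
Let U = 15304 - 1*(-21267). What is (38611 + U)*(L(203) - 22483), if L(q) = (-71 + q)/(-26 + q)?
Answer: -99725389446/59 ≈ -1.6903e+9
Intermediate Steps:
U = 36571 (U = 15304 + 21267 = 36571)
L(q) = (-71 + q)/(-26 + q)
(38611 + U)*(L(203) - 22483) = (38611 + 36571)*((-71 + 203)/(-26 + 203) - 22483) = 75182*(132/177 - 22483) = 75182*((1/177)*132 - 22483) = 75182*(44/59 - 22483) = 75182*(-1326453/59) = -99725389446/59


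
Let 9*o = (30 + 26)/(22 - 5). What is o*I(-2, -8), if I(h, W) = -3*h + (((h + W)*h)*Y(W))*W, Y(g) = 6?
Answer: -5936/17 ≈ -349.18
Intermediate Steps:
I(h, W) = -3*h + 6*W*h*(W + h) (I(h, W) = -3*h + (((h + W)*h)*6)*W = -3*h + (((W + h)*h)*6)*W = -3*h + ((h*(W + h))*6)*W = -3*h + (6*h*(W + h))*W = -3*h + 6*W*h*(W + h))
o = 56/153 (o = ((30 + 26)/(22 - 5))/9 = (56/17)/9 = (56*(1/17))/9 = (⅑)*(56/17) = 56/153 ≈ 0.36601)
o*I(-2, -8) = 56*(3*(-2)*(-1 + 2*(-8)² + 2*(-8)*(-2)))/153 = 56*(3*(-2)*(-1 + 2*64 + 32))/153 = 56*(3*(-2)*(-1 + 128 + 32))/153 = 56*(3*(-2)*159)/153 = (56/153)*(-954) = -5936/17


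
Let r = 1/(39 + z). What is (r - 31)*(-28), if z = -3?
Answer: 7805/9 ≈ 867.22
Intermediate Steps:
r = 1/36 (r = 1/(39 - 3) = 1/36 ≈ 0.027778)
(r - 31)*(-28) = (1/36 - 31)*(-28) = -1115/36*(-28) = 7805/9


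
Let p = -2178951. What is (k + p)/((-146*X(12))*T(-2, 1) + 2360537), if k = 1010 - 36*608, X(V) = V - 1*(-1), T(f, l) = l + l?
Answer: -2199829/2356741 ≈ -0.93342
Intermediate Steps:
T(f, l) = 2*l
X(V) = 1 + V (X(V) = V + 1 = 1 + V)
k = -20878 (k = 1010 - 21888 = -20878)
(k + p)/((-146*X(12))*T(-2, 1) + 2360537) = (-20878 - 2178951)/((-146*(1 + 12))*(2*1) + 2360537) = -2199829/(-146*13*2 + 2360537) = -2199829/(-1898*2 + 2360537) = -2199829/(-3796 + 2360537) = -2199829/2356741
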